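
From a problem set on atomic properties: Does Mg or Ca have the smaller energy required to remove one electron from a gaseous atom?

Ca

Mg is in period 3, group 2; Ca is in period 4, group 2.
Across a period the outer electron is held more tightly (higher IE₁); down a group it sits in a higher shell, more shielded, and comes off more easily.
All are in group 2, so first ionization energy increases up the group.
So Ca has the smaller energy required to remove one electron from a gaseous atom (Ca < Mg).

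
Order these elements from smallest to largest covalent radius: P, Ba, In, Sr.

Across a period the added protons contract the valence shell; down a group each new principal shell makes the atom larger.
Here both period and group differ, so the two effects have to be weighed against each other.
In > P: relative to P, both the across-period and down-group shifts push In's atomic radius up.
Sr > In: Sr lies to the left of In in period 5, so the across-period effect alone puts Sr larger.
Ba > Sr: they share group 2; the group trend gives Ba the larger value.
Approximate values (pm): P 111, Sr 185, In 142, Ba 196.
So from smallest to largest: P < In < Sr < Ba.

P < In < Sr < Ba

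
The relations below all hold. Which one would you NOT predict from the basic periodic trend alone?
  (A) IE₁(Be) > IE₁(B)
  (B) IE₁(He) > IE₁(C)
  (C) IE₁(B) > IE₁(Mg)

(A)

The general trend: IE₁ increases across a period and decreases down a group.
(A) Be (period 2, group 2) vs B (period 2, group 13): the stated order contradicts the simple trend.
(B) He (period 1, group 18) vs C (period 2, group 14): the stated order agrees with the simple trend.
(C) B (period 2, group 13) vs Mg (period 3, group 2): the stated order agrees with the simple trend.
The exception is (A): removing B's lone 2p electron is easier than breaking Be's filled 2s².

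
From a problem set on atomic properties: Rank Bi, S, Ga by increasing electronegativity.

Electronegativity increases across a period and decreases down a group, tracking effective nuclear charge and atomic size.
These span different periods and groups, so the two trends combine.
Bi > Ga: period and group pull opposite ways; the across-period shift dominates (2.02 vs 1.81).
S > Bi: relative to Bi, both the across-period and down-group shifts push S's electronegativity up.
Approximate values (Pauling): S 2.58, Ga 1.81, Bi 2.02.
So from lowest to highest: Ga < Bi < S.

Ga < Bi < S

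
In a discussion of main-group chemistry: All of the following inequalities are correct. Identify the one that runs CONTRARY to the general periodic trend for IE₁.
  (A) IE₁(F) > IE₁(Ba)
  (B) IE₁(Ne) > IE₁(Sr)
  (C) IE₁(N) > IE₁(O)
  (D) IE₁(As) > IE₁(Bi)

The general trend: IE₁ increases across a period and decreases down a group.
(A) F (period 2, group 17) vs Ba (period 6, group 2): the stated order agrees with the simple trend.
(B) Ne (period 2, group 18) vs Sr (period 5, group 2): the stated order agrees with the simple trend.
(C) N (period 2, group 15) vs O (period 2, group 16): the stated order contradicts the simple trend.
(D) As (period 4, group 15) vs Bi (period 6, group 15): the stated order agrees with the simple trend.
The exception is (C): pairing an electron in O's 2p⁴ costs repulsion energy, so O ionizes more easily than half-filled N (2p³).

(C)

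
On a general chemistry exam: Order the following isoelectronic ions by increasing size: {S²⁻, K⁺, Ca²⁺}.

Ca²⁺, K⁺, S²⁻

All of these have 18 electrons, so size is governed by nuclear charge alone: the more protons, the stronger the pull on the same electron cloud, and the smaller the ion.
Nuclear charges: Ca²⁺ (Z=20), K⁺ (Z=19), S²⁻ (Z=16).
Smallest to largest: Ca²⁺ < K⁺ < S²⁻.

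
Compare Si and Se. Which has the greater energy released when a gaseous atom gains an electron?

Si is in period 3, group 14; Se is in period 4, group 16.
Adding an electron releases more energy for atoms nearer the top right (short of the noble gases).
Neither a single period nor a single group — weigh both effects.
Se > Si: period and group pull opposite ways; the across-period shift dominates (195 vs 134 kJ/mol).
For reference (kJ/mol): Si 134, Se 195.
So Se has the greater energy released when a gaseous atom gains an electron (Se > Si).

Se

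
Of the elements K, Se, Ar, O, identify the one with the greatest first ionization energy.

Ar

O is in period 2, group 16; Ar is in period 3, group 18; K is in period 4, group 1; Se is in period 4, group 16.
First ionization energy rises across a period (greater Z_eff holds electrons more tightly) and falls down a group (valence electrons are farther from the nucleus).
These span different periods and groups, so the two trends combine.
Se > K: Se lies to the right of K in period 4, so the across-period effect alone puts Se higher.
O > Se: O sits above Se in group 16, so the down-group effect alone puts O higher.
Ar > O: period and group pull opposite ways; the across-period shift dominates (1521 vs 1314 kJ/mol).
For reference (kJ/mol): O 1314, Ar 1521, K 419, Se 941.
The greatest first ionization energy among these belongs to Ar.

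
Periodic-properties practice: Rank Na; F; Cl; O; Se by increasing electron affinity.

Na, O, Se, F, Cl

O is in period 2, group 16; F is in period 2, group 17; Na is in period 3, group 1; Cl is in period 3, group 17; Se is in period 4, group 16.
EA tends to increase across a period and decrease down a group, though the pattern is less regular than for IE or radius.
Neither a single period nor a single group — weigh both effects.
O > Na: relative to Na, both the across-period and down-group shifts push O's electron affinity up.
Se > O: this pair runs against the simple trend — see the exception note.
F > Se: relative to Se, both the across-period and down-group shifts push F's electron affinity up.
Cl > F: this pair runs against the simple trend — see the exception note.
Note the exception: Se has a higher electron affinity than O, contrary to the simple trend — O's compact 2p subshell gives strong electron–electron repulsion on the added electron.
Note the exception: Cl has a higher electron affinity than F, contrary to the simple trend — F's small 2p subshell makes the incoming electron feel strong e⁻–e⁻ repulsion, so Cl actually releases more energy on gaining an electron.
For reference (kJ/mol): O 141, F 328, Na 53, Cl 349, Se 195.
So from lowest to highest: Na < O < Se < F < Cl.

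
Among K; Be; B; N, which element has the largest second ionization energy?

K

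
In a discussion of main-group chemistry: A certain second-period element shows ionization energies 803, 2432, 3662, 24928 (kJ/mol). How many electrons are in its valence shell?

Look for the largest jump between consecutive ionization energies: IE4/IE3 ≈ 6.8, far larger than any earlier ratio.
That jump marks the point where a core electron is being removed. So the atom has 3 valence electrons.

3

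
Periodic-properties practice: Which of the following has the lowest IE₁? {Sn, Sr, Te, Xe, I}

Sr is in period 5, group 2; Sn is in period 5, group 14; Te is in period 5, group 16; I is in period 5, group 17; Xe is in period 5, group 18.
First ionization energy rises across a period (greater Z_eff holds electrons more tightly) and falls down a group (valence electrons are farther from the nucleus).
All lie in period 5, so first ionization energy increases left to right.
The lowest IE₁ among these belongs to Sr.

Sr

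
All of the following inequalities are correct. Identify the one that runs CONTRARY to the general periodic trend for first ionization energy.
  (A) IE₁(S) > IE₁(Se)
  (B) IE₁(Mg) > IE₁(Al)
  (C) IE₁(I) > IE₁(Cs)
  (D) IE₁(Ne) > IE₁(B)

The general trend: first ionization energy increases across a period and decreases down a group.
(A) S (period 3, group 16) vs Se (period 4, group 16): the stated order agrees with the simple trend.
(B) Mg (period 3, group 2) vs Al (period 3, group 13): the stated order contradicts the simple trend.
(C) I (period 5, group 17) vs Cs (period 6, group 1): the stated order agrees with the simple trend.
(D) Ne (period 2, group 18) vs B (period 2, group 13): the stated order agrees with the simple trend.
The exception is (B): Al's single 3p electron is easier to remove than one from Mg's filled 3s².

(B)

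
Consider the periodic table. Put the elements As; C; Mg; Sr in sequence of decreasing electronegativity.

C is in period 2, group 14; Mg is in period 3, group 2; As is in period 4, group 15; Sr is in period 5, group 2.
Electronegativity increases across a period and decreases down a group, tracking effective nuclear charge and atomic size.
These span different periods and groups, so the two trends combine.
Mg > Sr: Mg sits above Sr in group 2, so the down-group effect alone puts Mg higher.
As > Mg: period and group pull opposite ways; the across-period shift dominates (2.18 vs 1.31).
C > As: the two effects oppose for this pair; the down-group effect wins (2.55 vs 2.18).
Tabulated electronegativity (Pauling): C 2.55, Mg 1.31, As 2.18, Sr 0.95.
So from highest to lowest: C > As > Mg > Sr.

C, As, Mg, Sr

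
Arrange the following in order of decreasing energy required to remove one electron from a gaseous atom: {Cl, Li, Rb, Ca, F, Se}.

F > Cl > Se > Ca > Li > Rb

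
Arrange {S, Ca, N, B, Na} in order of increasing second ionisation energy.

Ca, S, B, N, Na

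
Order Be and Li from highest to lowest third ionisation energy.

Be > Li

Consider each +2 ion: Be²⁺ is the bare [He] core; Li²⁺ is already 1 electron into the core.
All of these are removing an electron from a noble-gas core or deeper; the smaller core (lower principal quantum number) is held far more tightly, and within a period the higher nuclear charge binds the same core more tightly.
The numbers (kJ/mol): Be 14849, Li 11815.
Overall IE_3 order: Li < Be.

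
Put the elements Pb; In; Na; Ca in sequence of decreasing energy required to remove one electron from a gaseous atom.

Na is in period 3, group 1; Ca is in period 4, group 2; In is in period 5, group 13; Pb is in period 6, group 14.
Across a period the outer electron is held more tightly (higher IE₁); down a group it sits in a higher shell, more shielded, and comes off more easily.
A diagonal step moves right (one effect) and down (the opposite effect) at once.
In > Na: the two effects oppose for this pair; the across-period effect wins (558 vs 496 kJ/mol).
Ca > In: period and group pull opposite ways; the down-group shift dominates (590 vs 558 kJ/mol).
Pb > Ca: the two effects oppose for this pair; the across-period effect wins (716 vs 590 kJ/mol).
For reference (kJ/mol): Na 496, Ca 590, In 558, Pb 716.
So from highest to lowest: Pb > Ca > In > Na.

Pb > Ca > In > Na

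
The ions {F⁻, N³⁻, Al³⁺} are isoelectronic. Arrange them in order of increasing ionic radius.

Al³⁺, F⁻, N³⁻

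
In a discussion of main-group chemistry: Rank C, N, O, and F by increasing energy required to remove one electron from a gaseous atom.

First ionization energy rises across a period (greater Z_eff holds electrons more tightly) and falls down a group (valence electrons are farther from the nucleus).
All lie in period 2; the across-period trend (first ionization energy increases left to right) applies, with the exception below.
Note the exception: N has a higher first ionization energy than O, contrary to the simple trend — pairing an electron in O's 2p⁴ costs repulsion energy, so O ionizes more easily than half-filled N (2p³).
Tabulated first ionization energy (kJ/mol): C 1086, N 1402, O 1314, F 1681.
So from lowest to highest: C < O < N < F.

C < O < N < F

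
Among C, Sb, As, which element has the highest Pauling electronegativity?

Smaller atoms with higher effective nuclear charge are more electronegative.
These span different periods and groups, so the two trends combine.
As > Sb: As sits above Sb in group 15, so the down-group effect alone puts As higher.
C > As: period and group pull opposite ways; the down-group shift dominates (2.55 vs 2.18).
Approximate values (Pauling): C 2.55, As 2.18, Sb 2.05.
The highest Pauling electronegativity among these belongs to C.

C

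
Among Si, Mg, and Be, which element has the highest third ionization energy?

Be

IE_3 is the cost of taking one more electron from the +2 cation: Si²⁺ still has 2 valence electrons; Mg²⁺ is the bare [Ne] core; Be²⁺ is the bare [He] core.
Core electrons are held far more tightly than valence electrons, so Mg and Be top the IE_3 order.
Tabulated IE_3 (kJ/mol): Si 3232, Mg 7733, Be 14849.
Overall IE_3 order: Si < Mg < Be.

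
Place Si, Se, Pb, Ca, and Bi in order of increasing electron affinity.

Ca < Pb < Bi < Si < Se

Electron affinity generally becomes more exothermic across a period toward the halogens and less exothermic down a group.
Neither a single period nor a single group — weigh both effects.
Pb > Ca: period and group pull opposite ways; the across-period shift dominates (35 vs 2 kJ/mol).
Bi > Pb: Bi lies to the right of Pb in period 6, so the across-period effect alone puts Bi higher.
Si > Bi: the two effects oppose for this pair; the down-group effect wins (134 vs 91 kJ/mol).
Se > Si: the two effects oppose for this pair; the across-period effect wins (195 vs 134 kJ/mol).
Tabulated electron affinity (kJ/mol): Si 134, Ca 2, Se 195, Pb 35, Bi 91.
So from lowest to highest: Ca < Pb < Bi < Si < Se.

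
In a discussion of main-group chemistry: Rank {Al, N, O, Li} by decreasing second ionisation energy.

After 1 electron has been removed, what remains? Al⁺ still has 2 valence electrons; N⁺ still has 4 valence electrons; O⁺ still has 5 valence electrons; Li⁺ is the bare [He] core.
Breaking into a closed-shell core is much more expensive than removing a leftover valence electron — Li has the largest IE_2 here.
Valence configurations: Al⁺ [Ne]3s², N⁺ [He]2s²2p², O⁺ [He]2s²2p³.
Approximate IE_2 values (kJ/mol): Al 1817, N 2856, O 3388, Li 7298.
Hence IE_2: Al < N < O < Li.

Li > O > N > Al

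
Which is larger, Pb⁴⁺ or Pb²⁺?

Pb²⁺

Both ions have Z = 82 protons, but Pb⁴⁺ has lost more electrons, so its remaining electrons feel a larger effective nuclear charge per electron and are pulled in more tightly.
Higher positive charge → smaller ion, so Pb²⁺ > Pb⁴⁺.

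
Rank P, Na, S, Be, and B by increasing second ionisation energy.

Consider each +1 ion: P⁺ still has 4 valence electrons; Na⁺ is the bare [Ne] core; S⁺ still has 5 valence electrons; Be⁺ still has 1 valence electron; B⁺ still has 2 valence electrons.
Core electrons are held far more tightly than valence electrons, so Na tops the IE_2 order.
Valence configurations: P⁺ [Ne]3s²3p², S⁺ [Ne]3s²3p³, Be⁺ [He]2s¹, B⁺ [He]2s².
Approximate IE_2 values (kJ/mol): P 1907, Na 4562, S 2252, Be 1757, B 2427.
So the second ionization energies run Be < P < S < B < Na.

Be < P < S < B < Na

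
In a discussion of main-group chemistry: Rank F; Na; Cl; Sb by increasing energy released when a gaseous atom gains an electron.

Adding an electron releases more energy for atoms nearer the top right (short of the noble gases).
Here both period and group differ, so the two effects have to be weighed against each other.
Sb > Na: the two effects oppose for this pair; the across-period effect wins (103 vs 53 kJ/mol).
F > Sb: relative to Sb, both the across-period and down-group shifts push F's electron affinity up.
Cl > F: this pair runs against the simple trend — see the exception note.
Note the exception: Cl has a higher electron affinity than F, contrary to the simple trend — F's small 2p subshell makes the incoming electron feel strong e⁻–e⁻ repulsion, so Cl actually releases more energy on gaining an electron.
For reference (kJ/mol): F 328, Na 53, Cl 349, Sb 103.
So from lowest to highest: Na < Sb < F < Cl.

Na < Sb < F < Cl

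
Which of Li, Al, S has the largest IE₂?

Li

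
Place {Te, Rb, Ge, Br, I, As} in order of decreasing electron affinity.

Br > I > Te > Ge > As > Rb

Ge is in period 4, group 14; As is in period 4, group 15; Br is in period 4, group 17; Rb is in period 5, group 1; Te is in period 5, group 16; I is in period 5, group 17.
Atoms with high Z_eff and room in the valence shell (especially the halogens) have the most exothermic electron affinities.
Here both period and group differ, so the two effects have to be weighed against each other.
As > Rb: both effects reinforce here, so As is clearly the higher of the two.
Ge > As: this pair runs against the simple trend — see the exception note.
Te > Ge: period and group pull opposite ways; the across-period shift dominates (190 vs 119 kJ/mol).
I > Te: both are in period 5; the period trend gives I the larger value.
Br > I: Br sits above I in group 17, so the down-group effect alone puts Br higher.
Note the exception: Ge has a higher electron affinity than As, contrary to the simple trend — adding an electron to As's half-filled 4p³ is unfavourable, so Ge (4p²) has the more exothermic EA.
For reference (kJ/mol): Ge 119, As 78, Br 325, Rb 47, Te 190, I 295.
So from highest to lowest: Br > I > Te > Ge > As > Rb.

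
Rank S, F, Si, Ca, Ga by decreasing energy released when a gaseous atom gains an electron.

F > S > Si > Ga > Ca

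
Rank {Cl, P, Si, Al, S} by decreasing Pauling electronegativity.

Cl > S > P > Si > Al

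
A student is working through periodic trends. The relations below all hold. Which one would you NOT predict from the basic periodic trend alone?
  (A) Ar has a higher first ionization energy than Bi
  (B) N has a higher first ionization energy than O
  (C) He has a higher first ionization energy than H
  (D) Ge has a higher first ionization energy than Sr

The general trend: first ionization energy increases across a period and decreases down a group.
(A) Ar (period 3, group 18) vs Bi (period 6, group 15): the stated order agrees with the simple trend.
(B) N (period 2, group 15) vs O (period 2, group 16): the stated order contradicts the simple trend.
(C) He (period 1, group 18) vs H (period 1, group 1): the stated order agrees with the simple trend.
(D) Ge (period 4, group 14) vs Sr (period 5, group 2): the stated order agrees with the simple trend.
The exception is (B): pairing an electron in O's 2p⁴ costs repulsion energy, so O ionizes more easily than half-filled N (2p³).

(B)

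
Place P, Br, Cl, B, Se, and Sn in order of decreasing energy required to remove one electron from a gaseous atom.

B is in period 2, group 13; P is in period 3, group 15; Cl is in period 3, group 17; Se is in period 4, group 16; Br is in period 4, group 17; Sn is in period 5, group 14.
Removing the outermost electron gets harder across a period and easier down a group.
Neither a single period nor a single group — weigh both effects.
B > Sn: the two effects oppose for this pair; the down-group effect wins (801 vs 709 kJ/mol).
Se > B: the two effects oppose for this pair; the across-period effect wins (941 vs 801 kJ/mol).
P > Se: period and group pull opposite ways; the down-group shift dominates (1012 vs 941 kJ/mol).
Br > P: the two effects oppose for this pair; the across-period effect wins (1140 vs 1012 kJ/mol).
Cl > Br: they share group 17; the group trend gives Cl the larger value.
Tabulated first ionization energy (kJ/mol): B 801, P 1012, Cl 1251, Se 941, Br 1140, Sn 709.
So from highest to lowest: Cl > Br > P > Se > B > Sn.

Cl > Br > P > Se > B > Sn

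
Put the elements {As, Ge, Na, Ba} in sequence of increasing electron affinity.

Ba < Na < As < Ge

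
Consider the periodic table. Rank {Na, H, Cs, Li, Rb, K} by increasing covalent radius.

H, Li, Na, K, Rb, Cs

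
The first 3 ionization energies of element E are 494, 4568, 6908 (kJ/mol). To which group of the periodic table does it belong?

Group 1

Look for the largest jump between consecutive ionization energies: IE2/IE1 ≈ 9.2, far larger than any earlier ratio.
That jump marks the point where a core electron is being removed. So the atom has 1 valence electron.
A main-group element with 1 valence electron is in group 1.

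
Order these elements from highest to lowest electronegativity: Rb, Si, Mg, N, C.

N > C > Si > Mg > Rb

C is in period 2, group 14; N is in period 2, group 15; Mg is in period 3, group 2; Si is in period 3, group 14; Rb is in period 5, group 1.
Smaller atoms with higher effective nuclear charge are more electronegative.
Here both period and group differ, so the two effects have to be weighed against each other.
Mg > Rb: relative to Rb, both the across-period and down-group shifts push Mg's electronegativity up.
Si > Mg: both are in period 3; the period trend gives Si the larger value.
C > Si: C sits above Si in group 14, so the down-group effect alone puts C higher.
N > C: both are in period 2; the period trend gives N the larger value.
For reference (Pauling): C 2.55, N 3.04, Mg 1.31, Si 1.90, Rb 0.82.
So from highest to lowest: N > C > Si > Mg > Rb.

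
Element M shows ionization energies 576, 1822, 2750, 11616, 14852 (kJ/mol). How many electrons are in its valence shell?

Look for the largest jump between consecutive ionization energies: IE4/IE3 ≈ 4.2, far larger than any earlier ratio.
That jump marks the point where a core electron is being removed. So the atom has 3 valence electrons.

3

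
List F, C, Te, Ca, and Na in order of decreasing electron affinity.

F, Te, C, Na, Ca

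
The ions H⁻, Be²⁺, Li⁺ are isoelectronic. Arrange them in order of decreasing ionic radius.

All of these have 2 electrons, so size is governed by nuclear charge alone: the more protons, the stronger the pull on the same electron cloud, and the smaller the ion.
Nuclear charges: Be²⁺ (Z=4), Li⁺ (Z=3), H⁻ (Z=1).
Largest to smallest: H⁻ > Li⁺ > Be²⁺.

H⁻ > Li⁺ > Be²⁺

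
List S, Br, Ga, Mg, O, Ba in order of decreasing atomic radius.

Ba > Mg > Ga > Br > S > O

O is in period 2, group 16; Mg is in period 3, group 2; S is in period 3, group 16; Ga is in period 4, group 13; Br is in period 4, group 17; Ba is in period 6, group 2.
Radius decreases left→right (rising Z_eff, same n) and increases top→bottom (higher n).
Neither a single period nor a single group — weigh both effects.
S > O: S sits below O in group 16, so the down-group effect alone puts S larger.
Br > S: the two effects oppose for this pair; the down-group effect wins (114 vs 103 pm).
Ga > Br: Ga lies to the left of Br in period 4, so the across-period effect alone puts Ga larger.
Mg > Ga: the two effects oppose for this pair; the across-period effect wins (139 vs 124 pm).
Ba > Mg: they share group 2; the group trend gives Ba the larger value.
For reference (pm): O 63, Mg 139, S 103, Ga 124, Br 114, Ba 196.
So from largest to smallest: Ba > Mg > Ga > Br > S > O.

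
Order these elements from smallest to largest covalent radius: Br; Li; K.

Br, Li, K

Li is in period 2, group 1; K is in period 4, group 1; Br is in period 4, group 17.
Radius decreases left→right (rising Z_eff, same n) and increases top→bottom (higher n).
Here both period and group differ, so the two effects have to be weighed against each other.
Li > Br: the two effects oppose for this pair; the across-period effect wins (133 vs 114 pm).
K > Li: K sits below Li in group 1, so the down-group effect alone puts K larger.
Tabulated atomic radius (pm): Li 133, K 196, Br 114.
So from smallest to largest: Br < Li < K.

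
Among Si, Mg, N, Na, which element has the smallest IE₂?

Mg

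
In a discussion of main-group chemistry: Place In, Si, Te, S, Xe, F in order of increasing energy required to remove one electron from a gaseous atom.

In < Si < Te < S < Xe < F

F is in period 2, group 17; Si is in period 3, group 14; S is in period 3, group 16; In is in period 5, group 13; Te is in period 5, group 16; Xe is in period 5, group 18.
IE₁ increases left→right with effective nuclear charge and decreases top→bottom as the valence shell moves farther out.
These span different periods and groups, so the two trends combine.
Si > In: both effects reinforce here, so Si is clearly the higher of the two.
Te > Si: period and group pull opposite ways; the across-period shift dominates (869 vs 786 kJ/mol).
S > Te: S sits above Te in group 16, so the down-group effect alone puts S higher.
Xe > S: the two effects oppose for this pair; the across-period effect wins (1170 vs 1000 kJ/mol).
F > Xe: period and group pull opposite ways; the down-group shift dominates (1681 vs 1170 kJ/mol).
Tabulated first ionization energy (kJ/mol): F 1681, Si 786, S 1000, In 558, Te 869, Xe 1170.
So from lowest to highest: In < Si < Te < S < Xe < F.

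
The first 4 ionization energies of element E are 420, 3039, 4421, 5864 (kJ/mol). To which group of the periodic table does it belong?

Group 1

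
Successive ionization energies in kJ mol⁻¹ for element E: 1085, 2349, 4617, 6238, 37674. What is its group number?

Look for the largest jump between consecutive ionization energies: IE5/IE4 ≈ 6.0, far larger than any earlier ratio.
That jump marks the point where a core electron is being removed. So the atom has 4 valence electrons.
A main-group element with 4 valence electrons is in group 14.

Group 14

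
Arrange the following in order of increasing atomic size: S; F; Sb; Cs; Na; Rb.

Across a period the added protons contract the valence shell; down a group each new principal shell makes the atom larger.
Here both period and group differ, so the two effects have to be weighed against each other.
S > F: relative to F, both the across-period and down-group shifts push S's atomic radius up.
Sb > S: both effects reinforce here, so Sb is clearly the larger of the two.
Na > Sb: period and group pull opposite ways; the across-period shift dominates (155 vs 140 pm).
Rb > Na: Rb sits below Na in group 1, so the down-group effect alone puts Rb larger.
Cs > Rb: they share group 1; the group trend gives Cs the larger value.
Approximate values (pm): F 64, Na 155, S 103, Rb 210, Sb 140, Cs 232.
So from smallest to largest: F < S < Sb < Na < Rb < Cs.

F < S < Sb < Na < Rb < Cs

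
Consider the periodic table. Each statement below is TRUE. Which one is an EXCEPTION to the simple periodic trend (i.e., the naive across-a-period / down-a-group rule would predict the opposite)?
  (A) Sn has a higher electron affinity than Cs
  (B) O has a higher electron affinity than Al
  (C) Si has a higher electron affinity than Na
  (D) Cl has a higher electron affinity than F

The general trend: electron affinity increases across a period and decreases down a group.
(A) Sn (period 5, group 14) vs Cs (period 6, group 1): the stated order agrees with the simple trend.
(B) O (period 2, group 16) vs Al (period 3, group 13): the stated order agrees with the simple trend.
(C) Si (period 3, group 14) vs Na (period 3, group 1): the stated order agrees with the simple trend.
(D) Cl (period 3, group 17) vs F (period 2, group 17): the stated order contradicts the simple trend.
The exception is (D): F's small 2p subshell makes the incoming electron feel strong e⁻–e⁻ repulsion, so Cl actually releases more energy on gaining an electron.

(D)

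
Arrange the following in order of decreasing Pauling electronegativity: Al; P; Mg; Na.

P, Al, Mg, Na

Na is in period 3, group 1; Mg is in period 3, group 2; Al is in period 3, group 13; P is in period 3, group 15.
Electronegativity increases across a period and decreases down a group, tracking effective nuclear charge and atomic size.
All lie in period 3, so electronegativity increases left to right.
So from highest to lowest: P > Al > Mg > Na.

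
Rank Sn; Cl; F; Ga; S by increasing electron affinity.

Ga < Sn < S < F < Cl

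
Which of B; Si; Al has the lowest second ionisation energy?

Si

Consider each +1 ion: B⁺ still has 2 valence electrons; Si⁺ still has 3 valence electrons; Al⁺ still has 2 valence electrons.
All are still removing valence electrons, so compare the +1 ions as you would atoms: IE_2 generally rises across a period (higher Z_eff) and falls down a group (larger shell), subject to the usual subshell exceptions.
Valence configurations: B⁺ [He]2s², Si⁺ [Ne]3s²3p¹, Al⁺ [Ne]3s².
Si⁺ loses a lone 3p electron whereas Al⁺ must break into a filled 3s² pair, so IE_2(Al) > IE_2(Si) even though Si has the higher nuclear charge.
Tabulated IE_2 (kJ/mol): B 2427, Si 1577, Al 1817.
Putting it together, IE_2: Si < Al < B.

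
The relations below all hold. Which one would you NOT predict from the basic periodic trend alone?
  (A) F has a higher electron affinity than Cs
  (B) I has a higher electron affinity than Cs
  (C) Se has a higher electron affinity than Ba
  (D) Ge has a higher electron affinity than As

The general trend: electron affinity increases across a period and decreases down a group.
(A) F (period 2, group 17) vs Cs (period 6, group 1): the stated order agrees with the simple trend.
(B) I (period 5, group 17) vs Cs (period 6, group 1): the stated order agrees with the simple trend.
(C) Se (period 4, group 16) vs Ba (period 6, group 2): the stated order agrees with the simple trend.
(D) Ge (period 4, group 14) vs As (period 4, group 15): the stated order contradicts the simple trend.
The exception is (D): adding an electron to As's half-filled 4p³ is unfavourable, so Ge (4p²) has the more exothermic EA.

(D)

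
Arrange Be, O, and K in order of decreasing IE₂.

IE_2 is the cost of taking one more electron from the +1 cation: Be⁺ still has 1 valence electron; O⁺ still has 5 valence electrons; K⁺ is the bare [Ar] core.
Usually core removal costs more than valence removal, but here the competition is close: a tightly held n=2 valence electron can cost more to remove than an n=3 core electron, so the actual values have to decide it.
Valence configurations: Be⁺ [He]2s¹, O⁺ [He]2s²2p³.
Tabulated IE_2 (kJ/mol): Be 1757, O 3388, K 3052.
Putting it together, IE_2: Be < K < O.

O > K > Be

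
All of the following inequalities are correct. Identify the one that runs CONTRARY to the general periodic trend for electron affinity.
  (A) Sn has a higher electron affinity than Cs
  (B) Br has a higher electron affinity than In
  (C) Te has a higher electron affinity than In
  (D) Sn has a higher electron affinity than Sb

(D)

The general trend: electron affinity increases across a period and decreases down a group.
(A) Sn (period 5, group 14) vs Cs (period 6, group 1): the stated order agrees with the simple trend.
(B) Br (period 4, group 17) vs In (period 5, group 13): the stated order agrees with the simple trend.
(C) Te (period 5, group 16) vs In (period 5, group 13): the stated order agrees with the simple trend.
(D) Sn (period 5, group 14) vs Sb (period 5, group 15): the stated order contradicts the simple trend.
The exception is (D): adding an electron to Sb's half-filled 5p³ is unfavourable, so Sn has the more exothermic EA.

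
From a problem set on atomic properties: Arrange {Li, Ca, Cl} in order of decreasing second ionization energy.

Li > Cl > Ca

After 1 electron has been removed, what remains? Li⁺ is the bare [He] core; Ca⁺ still has 1 valence electron; Cl⁺ still has 6 valence electrons.
Pulling an electron out of a noble-gas core costs far more than removing a remaining valence electron, so Li sits at the high end of IE_2.
Valence configurations: Ca⁺ [Ar]4s¹, Cl⁺ [Ne]3s²3p⁴.
Tabulated IE_2 (kJ/mol): Li 7298, Ca 1145, Cl 2298.
So the second ionization energies run Ca < Cl < Li.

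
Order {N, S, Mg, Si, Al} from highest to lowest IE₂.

N > S > Al > Si > Mg

After 1 electron has been removed, what remains? N⁺ still has 4 valence electrons; S⁺ still has 5 valence electrons; Mg⁺ still has 1 valence electron; Si⁺ still has 3 valence electrons; Al⁺ still has 2 valence electrons.
All are still removing valence electrons, so compare the +1 ions as you would atoms: IE_2 generally rises across a period (higher Z_eff) and falls down a group (larger shell), subject to the usual subshell exceptions.
Valence configurations: N⁺ [He]2s²2p², S⁺ [Ne]3s²3p³, Mg⁺ [Ne]3s¹, Si⁺ [Ne]3s²3p¹, Al⁺ [Ne]3s².
Si⁺ loses a lone 3p electron whereas Al⁺ must break into a filled 3s² pair, so IE_2(Al) > IE_2(Si) even though Si has the higher nuclear charge.
Approximate IE_2 values (kJ/mol): N 2856, S 2252, Mg 1451, Si 1577, Al 1817.
So the second ionization energies run Mg < Si < Al < S < N.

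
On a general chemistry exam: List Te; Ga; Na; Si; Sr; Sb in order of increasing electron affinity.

Sr < Ga < Na < Sb < Si < Te

Electron affinity generally becomes more exothermic across a period toward the halogens and less exothermic down a group.
These span different periods and groups, so the two trends combine.
Ga > Sr: relative to Sr, both the across-period and down-group shifts push Ga's electron affinity up.
Na > Ga: the two effects oppose for this pair; the down-group effect wins (53 vs 29 kJ/mol).
Sb > Na: period and group pull opposite ways; the across-period shift dominates (103 vs 53 kJ/mol).
Si > Sb: the two effects oppose for this pair; the down-group effect wins (134 vs 103 kJ/mol).
Te > Si: the two effects oppose for this pair; the across-period effect wins (190 vs 134 kJ/mol).
For reference (kJ/mol): Na 53, Si 134, Ga 29, Sr 5, Sb 103, Te 190.
So from lowest to highest: Sr < Ga < Na < Sb < Si < Te.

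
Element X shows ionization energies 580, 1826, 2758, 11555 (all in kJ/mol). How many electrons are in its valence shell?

3

Look for the largest jump between consecutive ionization energies: IE4/IE3 ≈ 4.2, far larger than any earlier ratio.
That jump marks the point where a core electron is being removed. So the atom has 3 valence electrons.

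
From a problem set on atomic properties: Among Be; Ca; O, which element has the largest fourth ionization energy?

After 3 electrons have been removed, what remains? Be³⁺ is already 1 electron into the core; Ca³⁺ is already 1 electron into the core; O³⁺ still has 3 valence electrons.
Usually core removal costs more than valence removal, but here the competition is close: a tightly held n=2 valence electron can cost more to remove than an n=3 core electron, so the actual values have to decide it.
Approximate IE_4 values (kJ/mol): Be 21007, Ca 6491, O 7469.
Hence IE_4: Ca < O < Be.

Be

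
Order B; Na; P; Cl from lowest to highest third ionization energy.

P < B < Cl < Na

The third ionization energy removes an electron from the +2 ion. For each element: B²⁺ still has 1 valence electron; Na²⁺ is already 1 electron into the core; P²⁺ still has 3 valence electrons; Cl²⁺ still has 5 valence electrons.
Pulling an electron out of a noble-gas core costs far more than removing a remaining valence electron, so Na sits at the high end of IE_3.
Valence configurations: B²⁺ [He]2s¹, P²⁺ [Ne]3s²3p¹, Cl²⁺ [Ne]3s²3p³.
Approximate IE_3 values (kJ/mol): B 3660, Na 6910, P 2914, Cl 3822.
Overall IE_3 order: P < B < Cl < Na.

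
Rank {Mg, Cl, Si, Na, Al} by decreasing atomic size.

Na, Mg, Al, Si, Cl

Na is in period 3, group 1; Mg is in period 3, group 2; Al is in period 3, group 13; Si is in period 3, group 14; Cl is in period 3, group 17.
Atomic radius shrinks across a period as nuclear charge pulls the same shell inward, and grows down a group as new shells are added.
All lie in period 3, so atomic radius increases right to left.
So from largest to smallest: Na > Mg > Al > Si > Cl.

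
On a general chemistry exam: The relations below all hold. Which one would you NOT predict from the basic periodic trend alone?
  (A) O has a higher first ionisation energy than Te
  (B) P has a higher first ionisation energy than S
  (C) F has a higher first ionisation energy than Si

The general trend: first ionisation energy increases across a period and decreases down a group.
(A) O (period 2, group 16) vs Te (period 5, group 16): the stated order agrees with the simple trend.
(B) P (period 3, group 15) vs S (period 3, group 16): the stated order contradicts the simple trend.
(C) F (period 2, group 17) vs Si (period 3, group 14): the stated order agrees with the simple trend.
The exception is (B): S (3p⁴) ionizes more easily than half-filled P (3p³) because the paired 3p electron in S is pushed out by e⁻–e⁻ repulsion.

(B)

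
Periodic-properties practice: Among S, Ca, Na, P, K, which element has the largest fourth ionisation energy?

IE_4 is the cost of taking one more electron from the +3 cation: S³⁺ still has 3 valence electrons; Ca³⁺ is already 1 electron into the core; Na³⁺ is already 2 electrons into the core; P³⁺ still has 2 valence electrons; K³⁺ is already 2 electrons into the core.
Breaking into a closed-shell core is much more expensive than removing a leftover valence electron — K, Ca and Na have the largest IE_4 here.
Valence configurations: S³⁺ [Ne]3s²3p¹, P³⁺ [Ne]3s².
S³⁺ loses a lone 3p electron whereas P³⁺ must break into a filled 3s² pair, so IE_4(P) > IE_4(S) even though S has the higher nuclear charge.
Tabulated IE_4 (kJ/mol): S 4556, Ca 6491, Na 9543, P 4964, K 5877.
Putting it together, IE_4: S < P < K < Ca < Na.

Na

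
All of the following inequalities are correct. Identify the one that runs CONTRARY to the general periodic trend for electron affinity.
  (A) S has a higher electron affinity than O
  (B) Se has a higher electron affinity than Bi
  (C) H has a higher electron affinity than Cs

(A)

The general trend: electron affinity increases across a period and decreases down a group.
(A) S (period 3, group 16) vs O (period 2, group 16): the stated order contradicts the simple trend.
(B) Se (period 4, group 16) vs Bi (period 6, group 15): the stated order agrees with the simple trend.
(C) H (period 1, group 1) vs Cs (period 6, group 1): the stated order agrees with the simple trend.
The exception is (A): the compact 2p subshell of O repels the added electron more than S's larger 3p does.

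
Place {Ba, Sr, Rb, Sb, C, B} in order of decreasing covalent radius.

B is in period 2, group 13; C is in period 2, group 14; Rb is in period 5, group 1; Sr is in period 5, group 2; Sb is in period 5, group 15; Ba is in period 6, group 2.
Moving right in a period, electrons are added to the same shell under a stronger nuclear pull, so atoms get smaller; moving down, a new shell is opened and atoms get larger.
Neither a single period nor a single group — weigh both effects.
B > C: B lies to the left of C in period 2, so the across-period effect alone puts B larger.
Sb > B: period and group pull opposite ways; the down-group shift dominates (140 vs 85 pm).
Sr > Sb: both are in period 5; the period trend gives Sr the larger value.
Ba > Sr: they share group 2; the group trend gives Ba the larger value.
Rb > Ba: the two effects oppose for this pair; the across-period effect wins (210 vs 196 pm).
Approximate values (pm): B 85, C 75, Rb 210, Sr 185, Sb 140, Ba 196.
So from largest to smallest: Rb > Ba > Sr > Sb > B > C.

Rb > Ba > Sr > Sb > B > C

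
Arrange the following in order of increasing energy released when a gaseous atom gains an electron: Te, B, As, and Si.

B < As < Si < Te

Electron affinity generally becomes more exothermic across a period toward the halogens and less exothermic down a group.
These sit on a diagonal, where the across-period and down-group effects partly cancel.
As > B: the two effects oppose for this pair; the across-period effect wins (78 vs 27 kJ/mol).
Si > As: period and group pull opposite ways; the down-group shift dominates (134 vs 78 kJ/mol).
Te > Si: period and group pull opposite ways; the across-period shift dominates (190 vs 134 kJ/mol).
Approximate values (kJ/mol): B 27, Si 134, As 78, Te 190.
So from lowest to highest: B < As < Si < Te.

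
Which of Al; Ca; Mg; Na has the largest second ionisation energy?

Na

IE_2 is the cost of taking one more electron from the +1 cation: Al⁺ still has 2 valence electrons; Ca⁺ still has 1 valence electron; Mg⁺ still has 1 valence electron; Na⁺ is the bare [Ne] core.
Breaking into a closed-shell core is much more expensive than removing a leftover valence electron — Na has the largest IE_2 here.
Valence configurations: Al⁺ [Ne]3s², Ca⁺ [Ar]4s¹, Mg⁺ [Ne]3s¹.
The numbers (kJ/mol): Al 1817, Ca 1145, Mg 1451, Na 4562.
Hence IE_2: Ca < Mg < Al < Na.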